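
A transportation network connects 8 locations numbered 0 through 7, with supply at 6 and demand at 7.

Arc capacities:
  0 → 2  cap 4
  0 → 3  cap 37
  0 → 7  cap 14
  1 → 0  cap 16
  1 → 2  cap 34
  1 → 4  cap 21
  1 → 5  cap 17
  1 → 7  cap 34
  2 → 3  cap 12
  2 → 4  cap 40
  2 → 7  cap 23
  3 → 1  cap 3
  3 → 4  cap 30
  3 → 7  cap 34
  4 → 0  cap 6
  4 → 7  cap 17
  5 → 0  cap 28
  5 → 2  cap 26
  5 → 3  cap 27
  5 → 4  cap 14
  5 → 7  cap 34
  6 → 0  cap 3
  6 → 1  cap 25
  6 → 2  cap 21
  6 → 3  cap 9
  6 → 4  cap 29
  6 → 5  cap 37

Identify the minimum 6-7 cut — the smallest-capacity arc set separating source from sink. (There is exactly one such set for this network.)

augment #1: 6→0→7 push 3
augment #2: 6→1→7 push 25
augment #3: 6→2→7 push 21
augment #4: 6→3→7 push 9
augment #5: 6→4→7 push 17
augment #6: 6→5→7 push 34
augment #7: 6→4→0→7 push 6
augment #8: 6→5→0→7 push 3
max flow = 118; residual-reachable set from 6 gives S-side
cut edges (S→T): {(4,0), (4,7), (6,0), (6,1), (6,2), (6,3), (6,5)} total cap 118

Min-cut arcs: {(4,0), (4,7), (6,0), (6,1), (6,2), (6,3), (6,5)} (total capacity 118)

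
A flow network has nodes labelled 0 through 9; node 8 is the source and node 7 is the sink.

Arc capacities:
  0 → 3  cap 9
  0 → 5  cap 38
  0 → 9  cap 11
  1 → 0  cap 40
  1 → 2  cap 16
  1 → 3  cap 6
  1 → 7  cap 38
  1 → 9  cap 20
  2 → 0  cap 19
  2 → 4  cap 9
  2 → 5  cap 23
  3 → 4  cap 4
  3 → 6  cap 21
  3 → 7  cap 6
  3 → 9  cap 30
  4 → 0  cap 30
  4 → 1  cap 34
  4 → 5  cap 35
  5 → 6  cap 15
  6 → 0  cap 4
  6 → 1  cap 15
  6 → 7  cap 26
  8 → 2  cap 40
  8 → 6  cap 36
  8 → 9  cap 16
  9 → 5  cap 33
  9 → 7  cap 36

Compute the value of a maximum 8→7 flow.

augment #1: 8→6→7 bottleneck 26, total now 26
augment #2: 8→9→7 bottleneck 16, total now 42
augment #3: 8→6→1→7 bottleneck 10, total now 52
augment #4: 8→2→0→3→7 bottleneck 6, total now 58
augment #5: 8→2→0→9→7 bottleneck 11, total now 69
augment #6: 8→2→4→1→7 bottleneck 9, total now 78
augment #7: 8→2→0→3→9→7 bottleneck 2, total now 80
augment #8: 8→2→5→6→1→7 bottleneck 5, total now 85
augment #9: 8→2→5→6→0→3→9→7 bottleneck 1, total now 86

Maximum flow value: 86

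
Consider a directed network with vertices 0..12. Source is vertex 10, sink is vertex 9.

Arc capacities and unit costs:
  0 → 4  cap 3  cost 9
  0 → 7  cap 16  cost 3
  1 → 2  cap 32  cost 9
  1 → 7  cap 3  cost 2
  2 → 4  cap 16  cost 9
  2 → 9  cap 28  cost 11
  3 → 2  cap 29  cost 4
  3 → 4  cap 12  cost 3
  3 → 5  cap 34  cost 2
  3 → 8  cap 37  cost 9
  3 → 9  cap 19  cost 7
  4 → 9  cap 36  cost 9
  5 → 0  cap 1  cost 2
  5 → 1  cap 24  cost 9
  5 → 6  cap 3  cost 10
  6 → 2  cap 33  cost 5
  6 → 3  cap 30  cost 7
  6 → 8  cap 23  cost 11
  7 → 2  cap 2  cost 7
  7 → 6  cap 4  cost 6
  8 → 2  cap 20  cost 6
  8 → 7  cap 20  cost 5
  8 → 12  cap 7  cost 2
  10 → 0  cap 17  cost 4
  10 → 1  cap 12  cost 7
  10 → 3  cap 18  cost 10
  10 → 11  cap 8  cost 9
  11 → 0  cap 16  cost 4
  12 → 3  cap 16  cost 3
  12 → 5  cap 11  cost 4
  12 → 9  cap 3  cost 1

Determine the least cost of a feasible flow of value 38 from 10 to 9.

Minimum cost for 38 units: 827

shortest-cost path #1: 10→3→9 push 18 @ unit cost 17 (adds 306)
shortest-cost path #2: 10→0→4→9 push 3 @ unit cost 22 (adds 66)
shortest-cost path #3: 10→0→7→2→9 push 2 @ unit cost 25 (adds 50)
shortest-cost path #4: 10→1→2→9 push 12 @ unit cost 27 (adds 324)
shortest-cost path #5: 10→0→7→6→8→12→9 push 3 @ unit cost 27 (adds 81)
total cost = 827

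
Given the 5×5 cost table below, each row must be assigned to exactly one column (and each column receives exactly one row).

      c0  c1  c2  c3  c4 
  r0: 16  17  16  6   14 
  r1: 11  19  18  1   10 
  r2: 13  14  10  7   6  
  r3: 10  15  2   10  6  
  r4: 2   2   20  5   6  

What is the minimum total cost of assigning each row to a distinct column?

one of 2 optimal assignments: row0→col0 (cost 16), row1→col3 (cost 1), row2→col4 (cost 6), row3→col2 (cost 2), row4→col1 (cost 2)
total = 16 + 1 + 6 + 2 + 2 = 27

Minimum assignment cost: 27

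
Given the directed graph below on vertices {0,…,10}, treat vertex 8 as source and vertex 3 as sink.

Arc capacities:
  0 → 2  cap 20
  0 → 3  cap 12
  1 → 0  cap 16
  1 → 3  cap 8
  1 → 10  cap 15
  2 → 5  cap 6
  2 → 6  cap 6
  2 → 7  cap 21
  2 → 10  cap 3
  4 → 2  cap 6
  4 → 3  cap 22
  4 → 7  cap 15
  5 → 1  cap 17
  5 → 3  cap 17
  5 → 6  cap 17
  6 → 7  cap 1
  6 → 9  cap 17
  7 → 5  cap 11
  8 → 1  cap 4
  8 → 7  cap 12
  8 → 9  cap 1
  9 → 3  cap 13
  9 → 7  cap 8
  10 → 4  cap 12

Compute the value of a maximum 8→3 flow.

augment #1: 8→1→3 bottleneck 4, total now 4
augment #2: 8→9→3 bottleneck 1, total now 5
augment #3: 8→7→5→3 bottleneck 11, total now 16

Maximum flow value: 16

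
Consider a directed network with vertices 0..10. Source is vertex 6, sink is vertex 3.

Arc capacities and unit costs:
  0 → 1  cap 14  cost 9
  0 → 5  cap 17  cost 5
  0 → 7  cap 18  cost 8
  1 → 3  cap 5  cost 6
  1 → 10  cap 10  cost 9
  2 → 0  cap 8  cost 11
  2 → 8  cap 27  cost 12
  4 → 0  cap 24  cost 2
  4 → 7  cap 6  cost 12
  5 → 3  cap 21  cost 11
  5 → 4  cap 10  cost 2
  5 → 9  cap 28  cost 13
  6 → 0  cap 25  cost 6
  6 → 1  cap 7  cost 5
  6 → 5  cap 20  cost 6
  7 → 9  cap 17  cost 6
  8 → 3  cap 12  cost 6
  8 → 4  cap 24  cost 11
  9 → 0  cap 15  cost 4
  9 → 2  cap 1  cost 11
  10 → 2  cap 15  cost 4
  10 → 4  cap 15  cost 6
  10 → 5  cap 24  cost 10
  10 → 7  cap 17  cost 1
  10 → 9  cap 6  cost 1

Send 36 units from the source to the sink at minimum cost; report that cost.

Minimum cost for 36 units: 857

shortest-cost path #1: 6→1→3 push 5 @ unit cost 11 (adds 55)
shortest-cost path #2: 6→5→3 push 20 @ unit cost 17 (adds 340)
shortest-cost path #3: 6→0→5→3 push 1 @ unit cost 22 (adds 22)
shortest-cost path #4: 6→1→10→2→8→3 push 2 @ unit cost 36 (adds 72)
shortest-cost path #5: 6→0→1→10→2→8→3 push 8 @ unit cost 46 (adds 368)
total cost = 857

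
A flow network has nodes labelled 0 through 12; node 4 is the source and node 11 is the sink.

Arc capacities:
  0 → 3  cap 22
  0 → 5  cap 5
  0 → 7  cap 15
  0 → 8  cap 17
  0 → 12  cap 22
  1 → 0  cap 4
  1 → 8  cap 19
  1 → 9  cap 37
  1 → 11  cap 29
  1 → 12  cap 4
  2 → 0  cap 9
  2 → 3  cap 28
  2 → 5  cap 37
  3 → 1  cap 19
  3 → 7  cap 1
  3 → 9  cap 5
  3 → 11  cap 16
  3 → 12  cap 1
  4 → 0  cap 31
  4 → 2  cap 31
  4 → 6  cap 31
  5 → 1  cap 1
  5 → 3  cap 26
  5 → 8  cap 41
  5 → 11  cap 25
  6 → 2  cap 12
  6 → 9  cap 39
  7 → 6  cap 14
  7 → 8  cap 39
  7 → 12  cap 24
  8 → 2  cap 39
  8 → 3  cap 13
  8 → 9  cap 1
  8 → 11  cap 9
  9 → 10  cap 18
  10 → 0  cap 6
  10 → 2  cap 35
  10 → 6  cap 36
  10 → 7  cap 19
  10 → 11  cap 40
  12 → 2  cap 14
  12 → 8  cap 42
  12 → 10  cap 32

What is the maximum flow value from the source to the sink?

Maximum flow value: 92

augment #1: 4→0→3→11 bottleneck 16, total now 16
augment #2: 4→0→5→11 bottleneck 5, total now 21
augment #3: 4→0→8→11 bottleneck 9, total now 30
augment #4: 4→2→5→11 bottleneck 20, total now 50
augment #5: 4→0→3→1→11 bottleneck 1, total now 51
augment #6: 4→2→3→1→11 bottleneck 11, total now 62
augment #7: 4→6→9→10→11 bottleneck 18, total now 80
augment #8: 4→6→2→3→1→11 bottleneck 7, total now 87
augment #9: 4→6→2→5→1→11 bottleneck 1, total now 88
augment #10: 4→6→2→0→12→10→11 bottleneck 4, total now 92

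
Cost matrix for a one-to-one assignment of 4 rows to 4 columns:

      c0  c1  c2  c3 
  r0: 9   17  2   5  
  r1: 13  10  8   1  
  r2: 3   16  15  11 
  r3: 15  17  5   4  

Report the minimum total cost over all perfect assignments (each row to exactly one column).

Minimum assignment cost: 19

optimal assignment: row0→col2 (cost 2), row1→col1 (cost 10), row2→col0 (cost 3), row3→col3 (cost 4)
total = 2 + 10 + 3 + 4 = 19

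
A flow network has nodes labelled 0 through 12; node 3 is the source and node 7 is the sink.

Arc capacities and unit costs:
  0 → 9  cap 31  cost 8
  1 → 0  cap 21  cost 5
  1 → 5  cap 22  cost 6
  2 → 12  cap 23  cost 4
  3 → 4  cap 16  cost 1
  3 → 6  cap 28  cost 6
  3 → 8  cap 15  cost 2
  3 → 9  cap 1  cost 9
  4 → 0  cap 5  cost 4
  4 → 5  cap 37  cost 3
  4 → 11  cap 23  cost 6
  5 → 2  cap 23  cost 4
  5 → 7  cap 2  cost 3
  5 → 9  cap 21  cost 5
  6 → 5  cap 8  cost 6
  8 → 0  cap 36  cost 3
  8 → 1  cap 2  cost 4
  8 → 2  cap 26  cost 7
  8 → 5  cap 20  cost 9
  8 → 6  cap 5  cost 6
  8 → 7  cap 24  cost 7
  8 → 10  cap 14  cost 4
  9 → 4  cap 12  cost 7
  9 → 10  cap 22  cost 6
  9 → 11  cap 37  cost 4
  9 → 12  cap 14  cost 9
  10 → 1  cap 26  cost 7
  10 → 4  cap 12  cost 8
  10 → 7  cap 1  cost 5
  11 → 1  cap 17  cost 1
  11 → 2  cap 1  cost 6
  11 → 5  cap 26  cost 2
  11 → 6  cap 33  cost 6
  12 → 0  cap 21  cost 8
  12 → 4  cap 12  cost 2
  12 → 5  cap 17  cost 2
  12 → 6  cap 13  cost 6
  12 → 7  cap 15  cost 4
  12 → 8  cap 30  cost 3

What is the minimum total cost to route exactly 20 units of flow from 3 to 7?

shortest-cost path #1: 3→4→5→7 push 2 @ unit cost 7 (adds 14)
shortest-cost path #2: 3→8→7 push 15 @ unit cost 9 (adds 135)
shortest-cost path #3: 3→4→5→2→12→7 push 3 @ unit cost 16 (adds 48)
total cost = 197

Minimum cost for 20 units: 197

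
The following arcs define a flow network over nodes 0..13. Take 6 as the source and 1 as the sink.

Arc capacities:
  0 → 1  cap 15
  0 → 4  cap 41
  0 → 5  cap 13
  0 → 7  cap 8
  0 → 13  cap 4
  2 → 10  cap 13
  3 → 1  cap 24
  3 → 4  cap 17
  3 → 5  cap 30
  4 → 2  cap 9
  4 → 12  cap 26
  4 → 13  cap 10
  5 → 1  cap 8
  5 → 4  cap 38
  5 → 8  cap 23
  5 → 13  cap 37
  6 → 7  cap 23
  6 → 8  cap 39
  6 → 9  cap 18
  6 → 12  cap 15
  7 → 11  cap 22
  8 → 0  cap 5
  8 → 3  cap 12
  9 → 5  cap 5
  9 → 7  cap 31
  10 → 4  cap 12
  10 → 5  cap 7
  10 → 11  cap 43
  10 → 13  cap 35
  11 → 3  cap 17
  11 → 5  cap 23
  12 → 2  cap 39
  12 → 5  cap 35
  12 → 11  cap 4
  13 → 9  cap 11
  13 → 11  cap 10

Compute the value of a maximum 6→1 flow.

augment #1: 6→8→0→1 bottleneck 5, total now 5
augment #2: 6→8→3→1 bottleneck 12, total now 17
augment #3: 6→9→5→1 bottleneck 5, total now 22
augment #4: 6→12→5→1 bottleneck 3, total now 25
augment #5: 6→7→11→3→1 bottleneck 12, total now 37

Maximum flow value: 37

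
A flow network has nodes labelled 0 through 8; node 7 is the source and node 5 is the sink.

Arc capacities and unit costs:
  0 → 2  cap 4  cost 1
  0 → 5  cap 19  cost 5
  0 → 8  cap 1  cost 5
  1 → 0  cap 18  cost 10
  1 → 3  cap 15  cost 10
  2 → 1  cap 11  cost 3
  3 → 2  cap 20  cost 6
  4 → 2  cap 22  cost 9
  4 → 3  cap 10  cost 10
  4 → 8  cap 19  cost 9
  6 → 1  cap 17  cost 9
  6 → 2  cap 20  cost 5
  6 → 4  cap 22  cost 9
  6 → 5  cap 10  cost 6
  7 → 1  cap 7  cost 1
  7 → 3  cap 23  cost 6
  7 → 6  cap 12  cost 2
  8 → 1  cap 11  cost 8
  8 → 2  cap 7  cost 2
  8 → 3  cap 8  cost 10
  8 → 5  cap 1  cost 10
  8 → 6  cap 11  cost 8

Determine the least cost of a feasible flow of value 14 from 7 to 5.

Minimum cost for 14 units: 144

shortest-cost path #1: 7→6→5 push 10 @ unit cost 8 (adds 80)
shortest-cost path #2: 7→1→0→5 push 4 @ unit cost 16 (adds 64)
total cost = 144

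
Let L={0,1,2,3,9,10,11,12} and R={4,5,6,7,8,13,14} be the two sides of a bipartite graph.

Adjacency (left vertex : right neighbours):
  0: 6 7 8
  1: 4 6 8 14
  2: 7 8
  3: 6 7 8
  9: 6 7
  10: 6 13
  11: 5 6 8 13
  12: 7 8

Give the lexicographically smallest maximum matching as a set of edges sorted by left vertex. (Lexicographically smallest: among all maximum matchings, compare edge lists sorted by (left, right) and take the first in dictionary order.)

Lex-smallest maximum matching: {(0,6), (1,4), (2,7), (3,8), (10,13), (11,5)}

|M| = 6 (so the lex-smallest maximum matching has 6 edges)
process left vertices in ascending order; for each, take the smallest-labelled available neighbour that still permits 6 edges overall, or leave it unmatched if none does
lex-smallest matching: {0-6, 1-4, 2-7, 3-8, 10-13, 11-5}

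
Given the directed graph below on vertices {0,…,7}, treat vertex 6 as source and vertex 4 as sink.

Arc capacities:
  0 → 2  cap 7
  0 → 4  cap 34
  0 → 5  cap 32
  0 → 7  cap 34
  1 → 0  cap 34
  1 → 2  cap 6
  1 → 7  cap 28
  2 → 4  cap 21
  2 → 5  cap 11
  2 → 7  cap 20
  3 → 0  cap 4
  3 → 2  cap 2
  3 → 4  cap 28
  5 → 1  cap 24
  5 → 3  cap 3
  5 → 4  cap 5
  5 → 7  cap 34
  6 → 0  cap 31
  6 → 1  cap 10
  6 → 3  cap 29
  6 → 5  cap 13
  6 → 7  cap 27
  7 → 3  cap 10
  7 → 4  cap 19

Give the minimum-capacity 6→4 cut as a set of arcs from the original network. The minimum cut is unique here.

augment #1: 6→0→4 push 31
augment #2: 6→3→4 push 28
augment #3: 6→5→4 push 5
augment #4: 6→7→4 push 19
augment #5: 6→1→0→4 push 3
augment #6: 6→1→2→4 push 6
augment #7: 6→3→2→4 push 1
augment #8: 6→1→0→2→4 push 1
augment #9: 6→5→3→2→4 push 1
augment #10: 6→5→1→0→2→4 push 6
max flow = 101; residual-reachable set from 6 gives S-side
cut edges (S→T): {(0,2), (0,4), (1,2), (3,2), (3,4), (5,4), (7,4)} total cap 101

Min-cut arcs: {(0,2), (0,4), (1,2), (3,2), (3,4), (5,4), (7,4)} (total capacity 101)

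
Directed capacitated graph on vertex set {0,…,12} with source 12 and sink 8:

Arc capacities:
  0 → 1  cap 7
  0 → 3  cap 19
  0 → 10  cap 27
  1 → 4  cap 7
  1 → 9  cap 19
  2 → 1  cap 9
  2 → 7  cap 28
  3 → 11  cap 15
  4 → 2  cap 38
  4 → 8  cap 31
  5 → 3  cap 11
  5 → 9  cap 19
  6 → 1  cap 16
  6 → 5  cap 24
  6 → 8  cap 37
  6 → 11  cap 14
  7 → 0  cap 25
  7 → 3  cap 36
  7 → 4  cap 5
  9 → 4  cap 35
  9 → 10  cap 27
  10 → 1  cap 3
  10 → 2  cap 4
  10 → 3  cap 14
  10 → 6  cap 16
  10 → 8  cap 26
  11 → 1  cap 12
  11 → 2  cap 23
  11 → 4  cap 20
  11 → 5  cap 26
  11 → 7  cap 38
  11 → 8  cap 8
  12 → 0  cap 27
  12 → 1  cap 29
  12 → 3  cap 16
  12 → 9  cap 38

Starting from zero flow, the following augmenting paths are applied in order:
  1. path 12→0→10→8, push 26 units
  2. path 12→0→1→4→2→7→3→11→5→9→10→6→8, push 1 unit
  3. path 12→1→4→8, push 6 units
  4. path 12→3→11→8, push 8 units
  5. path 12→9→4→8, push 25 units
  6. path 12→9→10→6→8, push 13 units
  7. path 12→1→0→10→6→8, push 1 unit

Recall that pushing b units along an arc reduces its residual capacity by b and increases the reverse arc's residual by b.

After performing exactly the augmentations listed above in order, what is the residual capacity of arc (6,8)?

after path 1 (12→0→10→8, push 26): res(6,8)=37
after path 2 (12→0→1→4→2→7→3→11→5→9→10→6→8, push 1): res(6,8)=36
after path 3 (12→1→4→8, push 6): res(6,8)=36
after path 4 (12→3→11→8, push 8): res(6,8)=36
after path 5 (12→9→4→8, push 25): res(6,8)=36
after path 6 (12→9→10→6→8, push 13): res(6,8)=23
after path 7 (12→1→0→10→6→8, push 1): res(6,8)=22

Residual capacity of (6,8): 22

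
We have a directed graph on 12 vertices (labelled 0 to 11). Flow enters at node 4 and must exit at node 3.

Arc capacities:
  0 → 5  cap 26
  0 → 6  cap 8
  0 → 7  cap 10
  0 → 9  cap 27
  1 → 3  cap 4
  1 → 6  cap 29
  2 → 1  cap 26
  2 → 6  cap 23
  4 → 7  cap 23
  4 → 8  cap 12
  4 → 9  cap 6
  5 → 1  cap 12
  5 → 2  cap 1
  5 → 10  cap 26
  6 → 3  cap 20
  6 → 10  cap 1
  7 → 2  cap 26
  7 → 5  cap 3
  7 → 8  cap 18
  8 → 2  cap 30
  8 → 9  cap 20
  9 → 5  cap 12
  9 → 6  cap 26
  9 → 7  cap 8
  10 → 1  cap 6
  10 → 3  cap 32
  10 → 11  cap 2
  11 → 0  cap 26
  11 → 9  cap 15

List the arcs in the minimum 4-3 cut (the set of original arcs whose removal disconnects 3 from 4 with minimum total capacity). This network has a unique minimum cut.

augment #1: 4→9→6→3 push 6
augment #2: 4→7→2→1→3 push 4
augment #3: 4→7→2→6→3 push 14
augment #4: 4→7→5→10→3 push 3
augment #5: 4→7→2→6→10→3 push 1
augment #6: 4→8→9→5→10→3 push 12
max flow = 40; residual-reachable set from 4 gives S-side
cut edges (S→T): {(1,3), (6,3), (6,10), (7,5), (9,5)} total cap 40

Min-cut arcs: {(1,3), (6,3), (6,10), (7,5), (9,5)} (total capacity 40)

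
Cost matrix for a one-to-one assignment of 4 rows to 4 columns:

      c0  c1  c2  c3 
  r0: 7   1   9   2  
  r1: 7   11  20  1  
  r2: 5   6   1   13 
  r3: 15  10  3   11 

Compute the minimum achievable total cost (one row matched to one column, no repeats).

Minimum assignment cost: 10

optimal assignment: row0→col1 (cost 1), row1→col3 (cost 1), row2→col0 (cost 5), row3→col2 (cost 3)
total = 1 + 1 + 5 + 3 = 10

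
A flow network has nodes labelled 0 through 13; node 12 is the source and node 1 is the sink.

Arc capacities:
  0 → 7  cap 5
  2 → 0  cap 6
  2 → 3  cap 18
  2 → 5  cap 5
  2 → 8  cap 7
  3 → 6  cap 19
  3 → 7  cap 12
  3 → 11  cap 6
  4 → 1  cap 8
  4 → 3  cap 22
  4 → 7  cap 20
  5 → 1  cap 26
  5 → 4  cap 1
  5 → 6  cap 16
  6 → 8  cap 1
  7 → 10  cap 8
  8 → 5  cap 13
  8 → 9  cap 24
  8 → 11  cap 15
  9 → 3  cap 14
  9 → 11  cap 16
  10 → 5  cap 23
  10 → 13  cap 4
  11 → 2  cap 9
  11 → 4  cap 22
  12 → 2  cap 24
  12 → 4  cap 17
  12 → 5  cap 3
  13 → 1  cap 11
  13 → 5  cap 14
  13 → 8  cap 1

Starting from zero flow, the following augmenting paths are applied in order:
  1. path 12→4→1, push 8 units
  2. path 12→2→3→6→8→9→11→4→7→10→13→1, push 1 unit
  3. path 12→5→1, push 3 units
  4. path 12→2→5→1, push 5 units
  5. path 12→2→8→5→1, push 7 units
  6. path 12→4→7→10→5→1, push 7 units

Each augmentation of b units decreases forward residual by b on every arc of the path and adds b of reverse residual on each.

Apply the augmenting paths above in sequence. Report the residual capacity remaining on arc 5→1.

after path 1 (12→4→1, push 8): res(5,1)=26
after path 2 (12→2→3→6→8→9→11→4→7→10→13→1, push 1): res(5,1)=26
after path 3 (12→5→1, push 3): res(5,1)=23
after path 4 (12→2→5→1, push 5): res(5,1)=18
after path 5 (12→2→8→5→1, push 7): res(5,1)=11
after path 6 (12→4→7→10→5→1, push 7): res(5,1)=4

Residual capacity of (5,1): 4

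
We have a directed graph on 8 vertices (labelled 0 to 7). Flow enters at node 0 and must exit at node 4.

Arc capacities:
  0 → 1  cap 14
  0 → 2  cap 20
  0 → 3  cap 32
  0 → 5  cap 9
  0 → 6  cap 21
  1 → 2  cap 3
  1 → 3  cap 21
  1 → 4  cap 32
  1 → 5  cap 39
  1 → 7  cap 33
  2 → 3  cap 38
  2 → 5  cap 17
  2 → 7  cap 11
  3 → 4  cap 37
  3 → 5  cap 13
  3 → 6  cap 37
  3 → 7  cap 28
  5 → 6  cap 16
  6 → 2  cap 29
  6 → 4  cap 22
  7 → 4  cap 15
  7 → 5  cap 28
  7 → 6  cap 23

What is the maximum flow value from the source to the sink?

augment #1: 0→1→4 bottleneck 14, total now 14
augment #2: 0→3→4 bottleneck 32, total now 46
augment #3: 0→6→4 bottleneck 21, total now 67
augment #4: 0→2→3→4 bottleneck 5, total now 72
augment #5: 0→2→7→4 bottleneck 11, total now 83
augment #6: 0→5→6→4 bottleneck 1, total now 84
augment #7: 0→2→3→7→4 bottleneck 4, total now 88

Maximum flow value: 88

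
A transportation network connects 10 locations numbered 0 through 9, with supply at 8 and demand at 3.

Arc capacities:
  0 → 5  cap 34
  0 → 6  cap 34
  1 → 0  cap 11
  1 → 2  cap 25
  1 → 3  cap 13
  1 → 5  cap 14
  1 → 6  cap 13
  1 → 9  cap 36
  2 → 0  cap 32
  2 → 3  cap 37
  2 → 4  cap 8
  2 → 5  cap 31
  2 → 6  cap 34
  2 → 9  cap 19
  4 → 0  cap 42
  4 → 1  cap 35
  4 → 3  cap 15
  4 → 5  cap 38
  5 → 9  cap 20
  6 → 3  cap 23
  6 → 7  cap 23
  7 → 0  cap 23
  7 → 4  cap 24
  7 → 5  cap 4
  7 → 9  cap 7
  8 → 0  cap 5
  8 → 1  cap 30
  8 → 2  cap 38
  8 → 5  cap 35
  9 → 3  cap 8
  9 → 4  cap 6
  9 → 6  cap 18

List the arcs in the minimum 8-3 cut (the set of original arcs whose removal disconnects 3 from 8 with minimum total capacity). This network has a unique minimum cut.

Min-cut arcs: {(5,9), (8,0), (8,1), (8,2)} (total capacity 93)

augment #1: 8→1→3 push 13
augment #2: 8→2→3 push 37
augment #3: 8→0→6→3 push 5
augment #4: 8→1→6→3 push 13
augment #5: 8→1→9→3 push 4
augment #6: 8→2→4→3 push 1
augment #7: 8→5→9→3 push 4
augment #8: 8→5→9→4→3 push 6
augment #9: 8→5→9→6→3 push 5
augment #10: 8→5→9→1→2→4→3 push 4
augment #11: 8→5→9→6→7→4→3 push 1
max flow = 93; residual-reachable set from 8 gives S-side
cut edges (S→T): {(5,9), (8,0), (8,1), (8,2)} total cap 93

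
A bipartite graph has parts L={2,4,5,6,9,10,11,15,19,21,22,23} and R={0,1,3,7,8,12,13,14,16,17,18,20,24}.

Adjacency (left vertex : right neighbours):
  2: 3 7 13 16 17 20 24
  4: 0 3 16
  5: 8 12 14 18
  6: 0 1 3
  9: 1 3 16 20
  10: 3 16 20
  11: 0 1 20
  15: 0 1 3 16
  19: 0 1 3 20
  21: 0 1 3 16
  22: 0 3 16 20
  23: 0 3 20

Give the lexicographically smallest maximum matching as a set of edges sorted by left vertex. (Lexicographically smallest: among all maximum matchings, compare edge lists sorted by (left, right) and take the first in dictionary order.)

|M| = 7 (so the lex-smallest maximum matching has 7 edges)
process left vertices in ascending order; for each, take the smallest-labelled available neighbour that still permits 7 edges overall, or leave it unmatched if none does
lex-smallest matching: {2-7, 4-0, 5-8, 6-1, 9-3, 10-16, 11-20}

Lex-smallest maximum matching: {(2,7), (4,0), (5,8), (6,1), (9,3), (10,16), (11,20)}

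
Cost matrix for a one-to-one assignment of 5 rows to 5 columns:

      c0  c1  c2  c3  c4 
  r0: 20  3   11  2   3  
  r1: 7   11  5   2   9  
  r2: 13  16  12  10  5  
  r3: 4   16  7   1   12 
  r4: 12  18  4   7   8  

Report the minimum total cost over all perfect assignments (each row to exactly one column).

Minimum assignment cost: 18

optimal assignment: row0→col1 (cost 3), row1→col3 (cost 2), row2→col4 (cost 5), row3→col0 (cost 4), row4→col2 (cost 4)
total = 3 + 2 + 5 + 4 + 4 = 18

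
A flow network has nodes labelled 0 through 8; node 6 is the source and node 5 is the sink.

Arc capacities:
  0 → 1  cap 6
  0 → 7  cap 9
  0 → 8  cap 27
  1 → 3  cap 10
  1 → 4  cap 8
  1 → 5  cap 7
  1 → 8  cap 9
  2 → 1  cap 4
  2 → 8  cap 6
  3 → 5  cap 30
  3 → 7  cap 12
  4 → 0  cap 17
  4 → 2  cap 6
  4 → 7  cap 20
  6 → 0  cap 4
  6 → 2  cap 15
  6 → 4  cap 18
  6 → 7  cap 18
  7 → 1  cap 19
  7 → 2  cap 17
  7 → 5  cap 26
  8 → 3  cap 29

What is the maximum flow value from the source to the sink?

augment #1: 6→7→5 bottleneck 18, total now 18
augment #2: 6→0→1→5 bottleneck 4, total now 22
augment #3: 6→2→1→5 bottleneck 3, total now 25
augment #4: 6→4→7→5 bottleneck 8, total now 33
augment #5: 6→2→1→3→5 bottleneck 1, total now 34
augment #6: 6→2→8→3→5 bottleneck 6, total now 40
augment #7: 6→4→0→1→3→5 bottleneck 2, total now 42
augment #8: 6→4→0→8→3→5 bottleneck 8, total now 50

Maximum flow value: 50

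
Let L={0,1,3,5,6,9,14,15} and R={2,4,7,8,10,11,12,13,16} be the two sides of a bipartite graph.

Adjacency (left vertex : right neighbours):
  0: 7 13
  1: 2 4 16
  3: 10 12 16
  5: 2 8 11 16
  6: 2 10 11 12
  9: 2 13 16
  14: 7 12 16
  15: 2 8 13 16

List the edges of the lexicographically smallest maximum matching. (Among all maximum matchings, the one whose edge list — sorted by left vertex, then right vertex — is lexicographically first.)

Lex-smallest maximum matching: {(0,7), (1,2), (3,10), (5,8), (6,11), (9,13), (14,12), (15,16)}

|M| = 8 (so the lex-smallest maximum matching has 8 edges)
process left vertices in ascending order; for each, take the smallest-labelled available neighbour that still permits 8 edges overall, or leave it unmatched if none does
lex-smallest matching: {0-7, 1-2, 3-10, 5-8, 6-11, 9-13, 14-12, 15-16}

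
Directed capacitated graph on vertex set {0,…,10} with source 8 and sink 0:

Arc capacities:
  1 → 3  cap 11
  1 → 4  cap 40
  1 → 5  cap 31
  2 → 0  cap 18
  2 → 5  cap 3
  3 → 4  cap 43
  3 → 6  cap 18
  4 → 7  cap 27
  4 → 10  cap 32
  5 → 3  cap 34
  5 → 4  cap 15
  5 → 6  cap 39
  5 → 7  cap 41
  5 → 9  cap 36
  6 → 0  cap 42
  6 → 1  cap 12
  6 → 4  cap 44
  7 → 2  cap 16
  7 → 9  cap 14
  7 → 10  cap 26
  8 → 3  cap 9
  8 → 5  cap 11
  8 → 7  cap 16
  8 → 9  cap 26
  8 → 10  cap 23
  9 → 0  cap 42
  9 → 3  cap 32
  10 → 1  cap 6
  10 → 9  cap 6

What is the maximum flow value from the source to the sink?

Maximum flow value: 74

augment #1: 8→9→0 bottleneck 26, total now 26
augment #2: 8→3→6→0 bottleneck 9, total now 35
augment #3: 8→5→6→0 bottleneck 11, total now 46
augment #4: 8→7→2→0 bottleneck 16, total now 62
augment #5: 8→10→9→0 bottleneck 6, total now 68
augment #6: 8→10→1→3→6→0 bottleneck 6, total now 74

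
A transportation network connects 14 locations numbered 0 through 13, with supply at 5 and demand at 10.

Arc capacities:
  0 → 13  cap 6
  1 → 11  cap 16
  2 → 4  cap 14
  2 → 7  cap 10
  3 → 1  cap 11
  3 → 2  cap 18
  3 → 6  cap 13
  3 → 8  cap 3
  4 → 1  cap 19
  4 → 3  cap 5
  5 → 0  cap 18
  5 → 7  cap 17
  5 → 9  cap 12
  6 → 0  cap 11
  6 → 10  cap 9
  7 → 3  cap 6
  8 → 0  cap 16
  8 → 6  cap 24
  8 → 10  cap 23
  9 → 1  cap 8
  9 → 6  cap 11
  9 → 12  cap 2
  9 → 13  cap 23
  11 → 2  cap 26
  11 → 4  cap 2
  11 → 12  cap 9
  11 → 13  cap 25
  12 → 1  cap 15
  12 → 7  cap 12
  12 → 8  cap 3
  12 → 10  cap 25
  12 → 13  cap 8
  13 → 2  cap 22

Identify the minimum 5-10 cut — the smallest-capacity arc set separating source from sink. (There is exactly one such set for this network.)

Min-cut arcs: {(3,8), (6,10), (9,12), (11,12)} (total capacity 23)

augment #1: 5→9→6→10 push 9
augment #2: 5→9→12→10 push 2
augment #3: 5→7→3→8→10 push 3
augment #4: 5→9→1→11→12→10 push 1
augment #5: 5→7→3→1→11→12→10 push 3
augment #6: 5→0→13→2→4→1→11→12→10 push 5
max flow = 23; residual-reachable set from 5 gives S-side
cut edges (S→T): {(3,8), (6,10), (9,12), (11,12)} total cap 23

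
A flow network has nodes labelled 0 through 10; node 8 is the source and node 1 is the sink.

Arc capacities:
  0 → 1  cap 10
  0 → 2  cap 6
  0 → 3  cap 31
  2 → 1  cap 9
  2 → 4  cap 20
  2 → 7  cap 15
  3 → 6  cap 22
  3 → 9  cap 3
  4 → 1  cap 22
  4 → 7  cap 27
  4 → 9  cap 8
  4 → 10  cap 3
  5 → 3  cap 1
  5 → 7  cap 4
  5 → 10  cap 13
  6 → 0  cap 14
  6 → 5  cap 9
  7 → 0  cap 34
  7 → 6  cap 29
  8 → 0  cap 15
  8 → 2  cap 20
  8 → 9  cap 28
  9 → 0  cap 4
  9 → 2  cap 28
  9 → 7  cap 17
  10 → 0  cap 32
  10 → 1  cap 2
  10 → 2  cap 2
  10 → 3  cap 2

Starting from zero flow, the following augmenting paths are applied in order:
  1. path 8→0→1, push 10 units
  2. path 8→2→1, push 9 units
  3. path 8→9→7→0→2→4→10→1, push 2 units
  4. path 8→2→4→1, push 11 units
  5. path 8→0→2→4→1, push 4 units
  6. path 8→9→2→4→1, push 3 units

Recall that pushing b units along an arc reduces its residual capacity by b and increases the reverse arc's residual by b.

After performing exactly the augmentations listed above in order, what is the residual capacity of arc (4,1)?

Residual capacity of (4,1): 4

after path 1 (8→0→1, push 10): res(4,1)=22
after path 2 (8→2→1, push 9): res(4,1)=22
after path 3 (8→9→7→0→2→4→10→1, push 2): res(4,1)=22
after path 4 (8→2→4→1, push 11): res(4,1)=11
after path 5 (8→0→2→4→1, push 4): res(4,1)=7
after path 6 (8→9→2→4→1, push 3): res(4,1)=4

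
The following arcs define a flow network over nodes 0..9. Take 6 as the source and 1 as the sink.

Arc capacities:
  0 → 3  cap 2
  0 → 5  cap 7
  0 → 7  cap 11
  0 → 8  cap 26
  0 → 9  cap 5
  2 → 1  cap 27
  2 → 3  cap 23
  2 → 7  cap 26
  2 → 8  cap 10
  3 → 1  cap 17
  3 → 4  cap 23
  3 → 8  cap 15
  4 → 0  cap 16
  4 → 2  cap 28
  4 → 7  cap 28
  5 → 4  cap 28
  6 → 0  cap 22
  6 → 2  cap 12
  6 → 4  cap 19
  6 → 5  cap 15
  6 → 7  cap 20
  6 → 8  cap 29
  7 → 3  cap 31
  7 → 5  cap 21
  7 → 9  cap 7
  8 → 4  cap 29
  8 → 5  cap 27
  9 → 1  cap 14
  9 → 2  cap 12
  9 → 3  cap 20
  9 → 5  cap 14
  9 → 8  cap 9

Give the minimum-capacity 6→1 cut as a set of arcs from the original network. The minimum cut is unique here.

Min-cut arcs: {(0,9), (2,1), (3,1), (7,9)} (total capacity 56)

augment #1: 6→2→1 push 12
augment #2: 6→0→3→1 push 2
augment #3: 6→0→9→1 push 5
augment #4: 6→4→2→1 push 15
augment #5: 6→7→3→1 push 15
augment #6: 6→7→9→1 push 5
augment #7: 6→0→7→9→1 push 2
max flow = 56; residual-reachable set from 6 gives S-side
cut edges (S→T): {(0,9), (2,1), (3,1), (7,9)} total cap 56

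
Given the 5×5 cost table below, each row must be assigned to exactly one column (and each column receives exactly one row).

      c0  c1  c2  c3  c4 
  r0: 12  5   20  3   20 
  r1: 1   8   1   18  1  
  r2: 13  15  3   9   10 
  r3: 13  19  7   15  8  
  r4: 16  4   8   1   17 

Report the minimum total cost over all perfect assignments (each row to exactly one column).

Minimum assignment cost: 18

optimal assignment: row0→col1 (cost 5), row1→col0 (cost 1), row2→col2 (cost 3), row3→col4 (cost 8), row4→col3 (cost 1)
total = 5 + 1 + 3 + 8 + 1 = 18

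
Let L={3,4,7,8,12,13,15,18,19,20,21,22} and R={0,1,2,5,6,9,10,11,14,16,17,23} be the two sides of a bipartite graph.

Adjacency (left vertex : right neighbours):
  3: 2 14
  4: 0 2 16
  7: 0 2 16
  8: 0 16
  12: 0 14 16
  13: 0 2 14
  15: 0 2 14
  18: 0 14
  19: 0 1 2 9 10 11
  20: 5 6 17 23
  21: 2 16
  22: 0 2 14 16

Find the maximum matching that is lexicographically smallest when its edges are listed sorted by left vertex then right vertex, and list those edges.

|M| = 6 (so the lex-smallest maximum matching has 6 edges)
process left vertices in ascending order; for each, take the smallest-labelled available neighbour that still permits 6 edges overall, or leave it unmatched if none does
lex-smallest matching: {3-2, 4-0, 7-16, 12-14, 19-1, 20-5}

Lex-smallest maximum matching: {(3,2), (4,0), (7,16), (12,14), (19,1), (20,5)}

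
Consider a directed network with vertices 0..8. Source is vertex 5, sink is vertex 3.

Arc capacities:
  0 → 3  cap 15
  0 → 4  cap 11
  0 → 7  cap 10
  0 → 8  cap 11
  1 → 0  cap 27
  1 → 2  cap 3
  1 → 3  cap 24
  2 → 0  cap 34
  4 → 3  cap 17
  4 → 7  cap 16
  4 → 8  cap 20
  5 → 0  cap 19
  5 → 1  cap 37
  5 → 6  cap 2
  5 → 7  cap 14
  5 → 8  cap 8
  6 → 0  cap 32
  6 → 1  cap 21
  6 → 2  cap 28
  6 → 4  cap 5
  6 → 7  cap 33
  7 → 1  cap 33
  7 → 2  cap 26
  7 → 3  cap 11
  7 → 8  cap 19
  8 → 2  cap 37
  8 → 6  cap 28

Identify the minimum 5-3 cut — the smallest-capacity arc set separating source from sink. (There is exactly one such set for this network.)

augment #1: 5→0→3 push 15
augment #2: 5→1→3 push 24
augment #3: 5→7→3 push 11
augment #4: 5→0→4→3 push 4
augment #5: 5→6→4→3 push 2
augment #6: 5→1→0→4→3 push 7
augment #7: 5→8→6→4→3 push 3
max flow = 66; residual-reachable set from 5 gives S-side
cut edges (S→T): {(0,3), (0,4), (1,3), (6,4), (7,3)} total cap 66

Min-cut arcs: {(0,3), (0,4), (1,3), (6,4), (7,3)} (total capacity 66)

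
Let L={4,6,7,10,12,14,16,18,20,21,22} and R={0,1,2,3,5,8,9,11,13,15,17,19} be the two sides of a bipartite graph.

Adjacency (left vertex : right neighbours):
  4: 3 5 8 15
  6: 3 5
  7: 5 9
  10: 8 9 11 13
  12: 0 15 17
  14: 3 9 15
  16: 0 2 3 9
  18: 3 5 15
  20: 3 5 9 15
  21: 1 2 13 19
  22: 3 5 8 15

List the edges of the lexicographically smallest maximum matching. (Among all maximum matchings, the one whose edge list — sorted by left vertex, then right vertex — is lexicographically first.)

|M| = 9 (so the lex-smallest maximum matching has 9 edges)
process left vertices in ascending order; for each, take the smallest-labelled available neighbour that still permits 9 edges overall, or leave it unmatched if none does
lex-smallest matching: {4-3, 6-5, 7-9, 10-11, 12-0, 14-15, 16-2, 21-1, 22-8}

Lex-smallest maximum matching: {(4,3), (6,5), (7,9), (10,11), (12,0), (14,15), (16,2), (21,1), (22,8)}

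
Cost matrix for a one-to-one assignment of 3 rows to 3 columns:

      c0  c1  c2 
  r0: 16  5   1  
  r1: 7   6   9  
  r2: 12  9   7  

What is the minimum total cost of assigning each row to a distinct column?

Minimum assignment cost: 17

optimal assignment: row0→col2 (cost 1), row1→col0 (cost 7), row2→col1 (cost 9)
total = 1 + 7 + 9 = 17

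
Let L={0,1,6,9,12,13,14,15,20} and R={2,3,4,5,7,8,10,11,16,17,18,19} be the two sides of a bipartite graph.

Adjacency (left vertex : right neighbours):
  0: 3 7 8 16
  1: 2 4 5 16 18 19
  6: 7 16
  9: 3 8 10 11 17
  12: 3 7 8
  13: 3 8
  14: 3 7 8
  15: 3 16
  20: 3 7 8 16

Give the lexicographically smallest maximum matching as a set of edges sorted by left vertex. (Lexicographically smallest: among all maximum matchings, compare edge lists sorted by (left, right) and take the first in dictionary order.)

|M| = 6 (so the lex-smallest maximum matching has 6 edges)
process left vertices in ascending order; for each, take the smallest-labelled available neighbour that still permits 6 edges overall, or leave it unmatched if none does
lex-smallest matching: {0-3, 1-2, 6-7, 9-10, 12-8, 15-16}

Lex-smallest maximum matching: {(0,3), (1,2), (6,7), (9,10), (12,8), (15,16)}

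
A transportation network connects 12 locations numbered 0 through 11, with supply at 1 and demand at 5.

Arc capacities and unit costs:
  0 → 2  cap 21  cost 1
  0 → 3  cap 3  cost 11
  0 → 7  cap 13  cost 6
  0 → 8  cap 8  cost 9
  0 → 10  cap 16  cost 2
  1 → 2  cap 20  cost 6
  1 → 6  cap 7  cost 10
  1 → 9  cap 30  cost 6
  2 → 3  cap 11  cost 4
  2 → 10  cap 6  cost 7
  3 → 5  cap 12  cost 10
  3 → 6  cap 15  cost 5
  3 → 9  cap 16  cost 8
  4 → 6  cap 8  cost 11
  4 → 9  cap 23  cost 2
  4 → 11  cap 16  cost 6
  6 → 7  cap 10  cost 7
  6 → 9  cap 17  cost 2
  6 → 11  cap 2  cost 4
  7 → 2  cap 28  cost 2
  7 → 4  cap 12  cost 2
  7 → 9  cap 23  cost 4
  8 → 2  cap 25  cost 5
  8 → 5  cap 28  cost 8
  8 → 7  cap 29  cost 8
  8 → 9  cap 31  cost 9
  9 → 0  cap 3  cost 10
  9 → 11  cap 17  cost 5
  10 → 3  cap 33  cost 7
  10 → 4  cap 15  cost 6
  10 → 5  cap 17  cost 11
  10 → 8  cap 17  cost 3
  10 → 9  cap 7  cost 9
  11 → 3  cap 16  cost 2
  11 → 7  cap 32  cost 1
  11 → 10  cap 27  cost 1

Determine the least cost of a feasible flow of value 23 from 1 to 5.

Minimum cost for 23 units: 496

shortest-cost path #1: 1→2→3→5 push 11 @ unit cost 20 (adds 220)
shortest-cost path #2: 1→9→11→3→5 push 1 @ unit cost 23 (adds 23)
shortest-cost path #3: 1→9→11→10→5 push 11 @ unit cost 23 (adds 253)
total cost = 496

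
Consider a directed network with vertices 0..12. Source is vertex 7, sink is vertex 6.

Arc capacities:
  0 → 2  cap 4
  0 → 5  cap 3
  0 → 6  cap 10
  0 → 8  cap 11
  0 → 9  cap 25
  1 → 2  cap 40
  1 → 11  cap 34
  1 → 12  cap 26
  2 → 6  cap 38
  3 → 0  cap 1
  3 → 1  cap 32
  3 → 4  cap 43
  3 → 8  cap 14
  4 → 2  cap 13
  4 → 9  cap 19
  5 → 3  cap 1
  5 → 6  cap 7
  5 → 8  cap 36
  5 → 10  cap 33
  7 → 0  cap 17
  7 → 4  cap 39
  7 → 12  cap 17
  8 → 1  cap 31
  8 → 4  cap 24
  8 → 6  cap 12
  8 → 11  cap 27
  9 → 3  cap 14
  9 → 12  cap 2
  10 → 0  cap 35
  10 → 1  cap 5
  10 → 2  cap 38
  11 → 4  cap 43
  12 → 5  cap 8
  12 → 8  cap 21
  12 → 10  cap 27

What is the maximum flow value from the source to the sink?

augment #1: 7→0→6 bottleneck 10, total now 10
augment #2: 7→0→2→6 bottleneck 4, total now 14
augment #3: 7→0→5→6 bottleneck 3, total now 17
augment #4: 7→4→2→6 bottleneck 13, total now 30
augment #5: 7→12→5→6 bottleneck 4, total now 34
augment #6: 7→12→8→6 bottleneck 12, total now 46
augment #7: 7→12→10→2→6 bottleneck 1, total now 47
augment #8: 7→4→9→3→1→2→6 bottleneck 14, total now 61
augment #9: 7→4→9→12→10→2→6 bottleneck 2, total now 63

Maximum flow value: 63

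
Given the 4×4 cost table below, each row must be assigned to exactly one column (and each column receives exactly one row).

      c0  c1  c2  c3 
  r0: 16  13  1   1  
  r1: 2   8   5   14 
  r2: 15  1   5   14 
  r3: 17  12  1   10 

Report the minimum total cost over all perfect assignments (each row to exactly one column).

optimal assignment: row0→col3 (cost 1), row1→col0 (cost 2), row2→col1 (cost 1), row3→col2 (cost 1)
total = 1 + 2 + 1 + 1 = 5

Minimum assignment cost: 5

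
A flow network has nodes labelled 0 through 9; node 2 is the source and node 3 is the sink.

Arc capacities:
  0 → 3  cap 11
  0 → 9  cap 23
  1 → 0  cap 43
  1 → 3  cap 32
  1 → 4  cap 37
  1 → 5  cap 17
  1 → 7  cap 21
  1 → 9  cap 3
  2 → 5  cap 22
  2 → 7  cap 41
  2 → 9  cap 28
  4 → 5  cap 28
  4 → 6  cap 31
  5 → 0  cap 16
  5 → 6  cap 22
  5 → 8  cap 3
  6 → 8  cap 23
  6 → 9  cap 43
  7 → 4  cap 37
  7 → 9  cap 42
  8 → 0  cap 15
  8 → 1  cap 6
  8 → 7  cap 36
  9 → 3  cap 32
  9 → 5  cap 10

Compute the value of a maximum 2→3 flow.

augment #1: 2→9→3 bottleneck 28, total now 28
augment #2: 2→5→0→3 bottleneck 11, total now 39
augment #3: 2→7→9→3 bottleneck 4, total now 43
augment #4: 2→5→8→1→3 bottleneck 3, total now 46
augment #5: 2→5→6→8→1→3 bottleneck 3, total now 49

Maximum flow value: 49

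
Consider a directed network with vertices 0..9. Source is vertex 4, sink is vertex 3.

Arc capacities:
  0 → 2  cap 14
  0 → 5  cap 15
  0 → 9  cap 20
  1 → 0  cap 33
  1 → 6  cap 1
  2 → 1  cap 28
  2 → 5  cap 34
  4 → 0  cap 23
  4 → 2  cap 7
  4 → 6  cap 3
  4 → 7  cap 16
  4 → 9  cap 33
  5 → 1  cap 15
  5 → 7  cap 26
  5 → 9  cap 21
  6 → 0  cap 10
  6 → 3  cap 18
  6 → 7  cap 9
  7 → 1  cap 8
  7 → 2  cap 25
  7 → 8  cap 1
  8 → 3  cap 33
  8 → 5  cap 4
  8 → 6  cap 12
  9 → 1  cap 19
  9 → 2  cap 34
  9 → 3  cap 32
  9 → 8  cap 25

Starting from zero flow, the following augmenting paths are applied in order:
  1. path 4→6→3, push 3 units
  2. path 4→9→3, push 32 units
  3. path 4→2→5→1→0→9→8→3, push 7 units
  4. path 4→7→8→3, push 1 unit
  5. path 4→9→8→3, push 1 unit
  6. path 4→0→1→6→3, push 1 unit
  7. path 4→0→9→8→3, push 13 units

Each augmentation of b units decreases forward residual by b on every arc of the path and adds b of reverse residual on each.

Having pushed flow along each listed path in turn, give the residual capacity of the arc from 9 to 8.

after path 1 (4→6→3, push 3): res(9,8)=25
after path 2 (4→9→3, push 32): res(9,8)=25
after path 3 (4→2→5→1→0→9→8→3, push 7): res(9,8)=18
after path 4 (4→7→8→3, push 1): res(9,8)=18
after path 5 (4→9→8→3, push 1): res(9,8)=17
after path 6 (4→0→1→6→3, push 1): res(9,8)=17
after path 7 (4→0→9→8→3, push 13): res(9,8)=4

Residual capacity of (9,8): 4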